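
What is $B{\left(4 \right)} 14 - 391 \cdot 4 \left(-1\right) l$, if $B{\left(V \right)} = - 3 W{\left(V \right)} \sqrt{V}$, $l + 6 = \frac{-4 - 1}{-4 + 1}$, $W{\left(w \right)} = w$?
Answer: $- \frac{21340}{3} \approx -7113.3$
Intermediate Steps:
$l = - \frac{13}{3}$ ($l = -6 + \frac{-4 - 1}{-4 + 1} = -6 - \frac{5}{-3} = -6 - - \frac{5}{3} = -6 + \frac{5}{3} = - \frac{13}{3} \approx -4.3333$)
$B{\left(V \right)} = - 3 V^{\frac{3}{2}}$ ($B{\left(V \right)} = - 3 V \sqrt{V} = - 3 V^{\frac{3}{2}}$)
$B{\left(4 \right)} 14 - 391 \cdot 4 \left(-1\right) l = - 3 \cdot 4^{\frac{3}{2}} \cdot 14 - 391 \cdot 4 \left(-1\right) \left(- \frac{13}{3}\right) = \left(-3\right) 8 \cdot 14 - 391 \left(\left(-4\right) \left(- \frac{13}{3}\right)\right) = \left(-24\right) 14 - \frac{20332}{3} = -336 - \frac{20332}{3} = - \frac{21340}{3}$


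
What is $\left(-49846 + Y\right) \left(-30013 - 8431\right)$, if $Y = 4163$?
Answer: $1756237252$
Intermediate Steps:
$\left(-49846 + Y\right) \left(-30013 - 8431\right) = \left(-49846 + 4163\right) \left(-30013 - 8431\right) = \left(-45683\right) \left(-38444\right) = 1756237252$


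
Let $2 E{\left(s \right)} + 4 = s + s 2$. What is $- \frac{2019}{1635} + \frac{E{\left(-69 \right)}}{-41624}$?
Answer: $- \frac{55910909}{45370160} \approx -1.2323$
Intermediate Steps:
$E{\left(s \right)} = -2 + \frac{3 s}{2}$ ($E{\left(s \right)} = -2 + \frac{s + s 2}{2} = -2 + \frac{s + 2 s}{2} = -2 + \frac{3 s}{2}$)
$- \frac{2019}{1635} + \frac{E{\left(-69 \right)}}{-41624} = - \frac{2019}{1635} + \frac{-2 + \frac{3}{2} \left(-69\right)}{-41624} = \left(-2019\right) \frac{1}{1635} + \left(-2 - \frac{207}{2}\right) \left(- \frac{1}{41624}\right) = - \frac{673}{545} - - \frac{211}{83248} = - \frac{673}{545} + \frac{211}{83248} = - \frac{55910909}{45370160}$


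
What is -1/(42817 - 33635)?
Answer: -1/9182 ≈ -0.00010891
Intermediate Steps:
-1/(42817 - 33635) = -1/9182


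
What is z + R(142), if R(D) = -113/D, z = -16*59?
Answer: -134161/142 ≈ -944.80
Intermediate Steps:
z = -944
z + R(142) = -944 - 113/142 = -134161/142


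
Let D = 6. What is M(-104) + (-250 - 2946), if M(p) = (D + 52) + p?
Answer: -3242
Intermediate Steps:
M(p) = 58 + p (M(p) = (6 + 52) + p = 58 + p)
M(-104) + (-250 - 2946) = (58 - 104) + (-250 - 2946) = -46 - 3196 = -3242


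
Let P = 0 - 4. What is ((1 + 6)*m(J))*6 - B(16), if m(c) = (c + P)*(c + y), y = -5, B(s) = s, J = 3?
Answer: 68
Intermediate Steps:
P = -4
m(c) = (-5 + c)*(-4 + c) (m(c) = (c - 4)*(c - 5) = (-4 + c)*(-5 + c) = (-5 + c)*(-4 + c))
((1 + 6)*m(J))*6 - B(16) = ((1 + 6)*(20 + 3² - 9*3))*6 - 1*16 = (7*(20 + 9 - 27))*6 - 16 = (7*2)*6 - 16 = 14*6 - 16 = 84 - 16 = 68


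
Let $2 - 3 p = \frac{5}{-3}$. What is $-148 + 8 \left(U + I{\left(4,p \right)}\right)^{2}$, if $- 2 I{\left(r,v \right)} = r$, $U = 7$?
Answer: $52$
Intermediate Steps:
$p = \frac{11}{9}$ ($p = \frac{2}{3} - \frac{5 \frac{1}{-3}}{3} = \frac{2}{3} - \frac{5 \left(- \frac{1}{3}\right)}{3} = \frac{2}{3} - - \frac{5}{9} = \frac{2}{3} + \frac{5}{9} = \frac{11}{9} \approx 1.2222$)
$I{\left(r,v \right)} = - \frac{r}{2}$
$-148 + 8 \left(U + I{\left(4,p \right)}\right)^{2} = -148 + 8 \left(7 - 2\right)^{2} = -148 + 8 \cdot 5^{2} = -148 + 8 \cdot 25 = -148 + 200 = 52$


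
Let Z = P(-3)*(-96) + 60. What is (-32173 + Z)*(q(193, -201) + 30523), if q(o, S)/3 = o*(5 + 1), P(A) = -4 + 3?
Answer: -1088481949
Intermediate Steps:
P(A) = -1
q(o, S) = 18*o (q(o, S) = 3*(o*(5 + 1)) = 3*(o*6) = 3*(6*o) = 18*o)
Z = 156 (Z = -1*(-96) + 60 = 96 + 60 = 156)
(-32173 + Z)*(q(193, -201) + 30523) = (-32173 + 156)*(18*193 + 30523) = -32017*(3474 + 30523) = -32017*33997 = -1088481949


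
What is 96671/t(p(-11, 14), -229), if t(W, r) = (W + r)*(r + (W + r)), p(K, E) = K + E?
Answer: 96671/102830 ≈ 0.94011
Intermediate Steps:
p(K, E) = E + K
t(W, r) = (W + r)*(W + 2*r)
96671/t(p(-11, 14), -229) = 96671/((14 - 11)² + 2*(-229)² + 3*(14 - 11)*(-229)) = 96671/(3² + 2*52441 + 3*3*(-229)) = 96671/(9 + 104882 - 2061) = 96671/102830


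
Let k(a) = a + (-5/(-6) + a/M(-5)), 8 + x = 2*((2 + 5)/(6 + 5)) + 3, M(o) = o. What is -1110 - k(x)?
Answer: -365591/330 ≈ -1107.9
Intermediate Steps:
x = -41/11 (x = -8 + (2*((2 + 5)/(6 + 5)) + 3) = -8 + (2*(7/11) + 3) = -8 + (14/11 + 3) = -8 + 47/11 = -41/11 ≈ -3.7273)
k(a) = ⅚ + 4*a/5 (k(a) = a + (-5/(-6) + a/(-5)) = a + (-5*(-⅙) + a*(-⅕)) = a + (⅚ - a/5) = ⅚ + 4*a/5)
-1110 - k(x) = -1110 - (⅚ + (⅘)*(-41/11)) = -1110 - (⅚ - 164/55) = -1110 - 1*(-709/330) = -1110 + 709/330 = -365591/330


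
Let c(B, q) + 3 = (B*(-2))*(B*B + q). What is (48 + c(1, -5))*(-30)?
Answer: -1590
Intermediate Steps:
c(B, q) = -3 - 2*B*(q + B**2) (c(B, q) = -3 + (B*(-2))*(B*B + q) = -3 + (-2*B)*(B**2 + q) = -3 + (-2*B)*(q + B**2) = -3 - 2*B*(q + B**2))
(48 + c(1, -5))*(-30) = (48 + (-3 - 2*1**3 - 2*1*(-5)))*(-30) = (48 + (-3 - 2*1 + 10))*(-30) = (48 + (-3 - 2 + 10))*(-30) = (48 + 5)*(-30) = 53*(-30) = -1590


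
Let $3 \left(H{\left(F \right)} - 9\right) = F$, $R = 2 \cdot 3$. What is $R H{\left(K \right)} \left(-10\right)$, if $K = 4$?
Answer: $-620$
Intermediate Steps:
$R = 6$
$H{\left(F \right)} = 9 + \frac{F}{3}$
$R H{\left(K \right)} \left(-10\right) = 6 \left(9 + \frac{1}{3} \cdot 4\right) \left(-10\right) = 6 \left(9 + \frac{4}{3}\right) \left(-10\right) = 6 \cdot \frac{31}{3} \left(-10\right) = 62 \left(-10\right) = -620$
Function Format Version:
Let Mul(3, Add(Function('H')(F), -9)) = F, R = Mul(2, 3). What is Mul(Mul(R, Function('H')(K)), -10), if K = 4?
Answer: -620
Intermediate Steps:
R = 6
Function('H')(F) = Add(9, Mul(Rational(1, 3), F))
Mul(Mul(R, Function('H')(K)), -10) = Mul(Mul(6, Add(9, Mul(Rational(1, 3), 4))), -10) = Mul(Mul(6, Add(9, Rational(4, 3))), -10) = Mul(Mul(6, Rational(31, 3)), -10) = Mul(62, -10) = -620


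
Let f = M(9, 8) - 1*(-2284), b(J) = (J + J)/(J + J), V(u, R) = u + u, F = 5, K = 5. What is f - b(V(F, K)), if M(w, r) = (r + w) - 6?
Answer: 2294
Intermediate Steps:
V(u, R) = 2*u
M(w, r) = -6 + r + w
b(J) = 1 (b(J) = (2*J)/((2*J)) = (2*J)*(1/(2*J)) = 1)
f = 2295 (f = (-6 + 8 + 9) - 1*(-2284) = 11 + 2284 = 2295)
f - b(V(F, K)) = 2295 - 1*1 = 2295 - 1 = 2294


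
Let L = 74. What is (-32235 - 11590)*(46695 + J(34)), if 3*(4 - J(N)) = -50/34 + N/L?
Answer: -1287310422475/629 ≈ -2.0466e+9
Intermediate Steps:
J(N) = 229/51 - N/222 (J(N) = 4 - (-50/34 + N/74)/3 = 4 - (-50*1/34 + N*(1/74))/3 = 4 - (-25/17 + N/74)/3 = 4 + (25/51 - N/222) = 229/51 - N/222)
(-32235 - 11590)*(46695 + J(34)) = (-32235 - 11590)*(46695 + (229/51 - 1/222*34)) = -43825*(46695 + (229/51 - 17/111)) = -43825*(46695 + 2728/629) = -43825*29373883/629 = -1287310422475/629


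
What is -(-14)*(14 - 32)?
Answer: -252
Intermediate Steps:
-(-14)*(14 - 32) = -(-14)*(-18) = -1*252 = -252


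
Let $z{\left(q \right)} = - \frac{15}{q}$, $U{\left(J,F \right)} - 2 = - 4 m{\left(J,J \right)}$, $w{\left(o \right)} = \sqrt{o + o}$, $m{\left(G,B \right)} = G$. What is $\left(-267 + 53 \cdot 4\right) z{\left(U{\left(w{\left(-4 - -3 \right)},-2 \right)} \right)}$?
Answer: $\frac{275}{6} + \frac{275 i \sqrt{2}}{3} \approx 45.833 + 129.64 i$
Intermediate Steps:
$w{\left(o \right)} = \sqrt{2} \sqrt{o}$ ($w{\left(o \right)} = \sqrt{2 o} = \sqrt{2} \sqrt{o}$)
$U{\left(J,F \right)} = 2 - 4 J$
$\left(-267 + 53 \cdot 4\right) z{\left(U{\left(w{\left(-4 - -3 \right)},-2 \right)} \right)} = \left(-267 + 53 \cdot 4\right) \left(- \frac{15}{2 - 4 \sqrt{2} \sqrt{-4 - -3}}\right) = \left(-267 + 212\right) \left(- \frac{15}{2 - 4 \sqrt{2} \sqrt{-4 + 3}}\right) = - 55 \left(- \frac{15}{2 - 4 \sqrt{2} \sqrt{-1}}\right) = - 55 \left(- \frac{15}{2 - 4 \sqrt{2} i}\right) = - 55 \left(- \frac{15}{2 - 4 i \sqrt{2}}\right) = \frac{825}{2 - 4 i \sqrt{2}}$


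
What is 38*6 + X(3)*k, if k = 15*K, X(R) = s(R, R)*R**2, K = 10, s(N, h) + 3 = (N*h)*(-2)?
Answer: -28122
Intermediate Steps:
s(N, h) = -3 - 2*N*h (s(N, h) = -3 + (N*h)*(-2) = -3 - 2*N*h)
X(R) = R**2*(-3 - 2*R**2) (X(R) = (-3 - 2*R*R)*R**2 = (-3 - 2*R**2)*R**2 = R**2*(-3 - 2*R**2))
k = 150 (k = 15*10 = 150)
38*6 + X(3)*k = 38*6 + (3**2*(-3 - 2*3**2))*150 = 228 + (9*(-3 - 2*9))*150 = 228 + (9*(-3 - 18))*150 = 228 + (9*(-21))*150 = 228 - 189*150 = 228 - 28350 = -28122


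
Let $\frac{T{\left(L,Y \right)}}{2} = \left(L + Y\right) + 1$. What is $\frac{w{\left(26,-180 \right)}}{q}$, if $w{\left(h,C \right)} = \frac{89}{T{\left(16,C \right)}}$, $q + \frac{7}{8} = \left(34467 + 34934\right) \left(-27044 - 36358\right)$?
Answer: $\frac{356}{5737811512549} \approx 6.2045 \cdot 10^{-11}$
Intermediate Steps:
$q = - \frac{35201297623}{8}$ ($q = - \frac{7}{8} + \left(34467 + 34934\right) \left(-27044 - 36358\right) = - \frac{7}{8} + 69401 \left(-63402\right) = - \frac{7}{8} - 4400162202 = - \frac{35201297623}{8} \approx -4.4002 \cdot 10^{9}$)
$T{\left(L,Y \right)} = 2 + 2 L + 2 Y$ ($T{\left(L,Y \right)} = 2 \left(\left(L + Y\right) + 1\right) = 2 \left(1 + L + Y\right) = 2 + 2 L + 2 Y$)
$w{\left(h,C \right)} = \frac{89}{34 + 2 C}$ ($w{\left(h,C \right)} = \frac{89}{2 + 2 \cdot 16 + 2 C} = \frac{89}{2 + 32 + 2 C} = \frac{89}{34 + 2 C}$)
$\frac{w{\left(26,-180 \right)}}{q} = \frac{\frac{89}{2} \frac{1}{17 - 180}}{- \frac{35201297623}{8}} = \frac{89}{2 \left(-163\right)} \left(- \frac{8}{35201297623}\right) = \frac{89}{2} \left(- \frac{1}{163}\right) \left(- \frac{8}{35201297623}\right) = \left(- \frac{89}{326}\right) \left(- \frac{8}{35201297623}\right) = \frac{356}{5737811512549}$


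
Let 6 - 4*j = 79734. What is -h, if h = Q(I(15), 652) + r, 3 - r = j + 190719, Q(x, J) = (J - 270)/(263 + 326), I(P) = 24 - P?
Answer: 100591394/589 ≈ 1.7078e+5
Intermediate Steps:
j = -19932 (j = 3/2 - 1/4*79734 = 3/2 - 39867/2 = -19932)
Q(x, J) = -270/589 + J/589 (Q(x, J) = (-270 + J)/589 = (-270 + J)*(1/589) = -270/589 + J/589)
r = -170784 (r = 3 - (-19932 + 190719) = 3 - 1*170787 = 3 - 170787 = -170784)
h = -100591394/589 (h = (-270/589 + (1/589)*652) - 170784 = (-270/589 + 652/589) - 170784 = 382/589 - 170784 = -100591394/589 ≈ -1.7078e+5)
-h = -1*(-100591394/589) = 100591394/589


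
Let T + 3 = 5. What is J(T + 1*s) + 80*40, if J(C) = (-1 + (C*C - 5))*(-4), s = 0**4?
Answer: 3208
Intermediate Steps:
s = 0
T = 2 (T = -3 + 5 = 2)
J(C) = 24 - 4*C**2 (J(C) = (-1 + (C**2 - 5))*(-4) = (-1 + (-5 + C**2))*(-4) = (-6 + C**2)*(-4) = 24 - 4*C**2)
J(T + 1*s) + 80*40 = (24 - 4*(2 + 1*0)**2) + 80*40 = (24 - 4*(2 + 0)**2) + 3200 = (24 - 4*2**2) + 3200 = (24 - 4*4) + 3200 = (24 - 16) + 3200 = 8 + 3200 = 3208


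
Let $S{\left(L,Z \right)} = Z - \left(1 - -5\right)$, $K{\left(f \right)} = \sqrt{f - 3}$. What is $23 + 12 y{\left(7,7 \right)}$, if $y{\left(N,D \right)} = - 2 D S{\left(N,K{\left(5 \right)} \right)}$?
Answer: $1031 - 168 \sqrt{2} \approx 793.41$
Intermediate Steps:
$K{\left(f \right)} = \sqrt{-3 + f}$
$S{\left(L,Z \right)} = -6 + Z$ ($S{\left(L,Z \right)} = Z - \left(1 + 5\right) = Z - 6 = -6 + Z$)
$y{\left(N,D \right)} = - 2 D \left(-6 + \sqrt{2}\right)$ ($y{\left(N,D \right)} = - 2 D \left(-6 + \sqrt{-3 + 5}\right) = - 2 D \left(-6 + \sqrt{2}\right)$)
$23 + 12 y{\left(7,7 \right)} = 23 + 12 \cdot 2 \cdot 7 \left(6 - \sqrt{2}\right) = 23 + 12 \left(84 - 14 \sqrt{2}\right) = 23 + \left(1008 - 168 \sqrt{2}\right) = 1031 - 168 \sqrt{2}$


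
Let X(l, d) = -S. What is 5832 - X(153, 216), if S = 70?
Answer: 5902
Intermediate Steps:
X(l, d) = -70 (X(l, d) = -1*70 = -70)
5832 - X(153, 216) = 5832 - 1*(-70) = 5832 + 70 = 5902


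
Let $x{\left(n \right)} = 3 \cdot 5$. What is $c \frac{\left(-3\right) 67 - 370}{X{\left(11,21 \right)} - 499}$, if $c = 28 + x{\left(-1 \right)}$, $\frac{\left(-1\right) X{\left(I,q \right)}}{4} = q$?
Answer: $\frac{24553}{583} \approx 42.115$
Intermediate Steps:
$X{\left(I,q \right)} = - 4 q$
$x{\left(n \right)} = 15$
$c = 43$ ($c = 28 + 15 = 43$)
$c \frac{\left(-3\right) 67 - 370}{X{\left(11,21 \right)} - 499} = 43 \frac{\left(-3\right) 67 - 370}{\left(-4\right) 21 - 499} = 43 \frac{-201 - 370}{-84 - 499} = 43 \left(- \frac{571}{-583}\right) = 43 \left(\left(-571\right) \left(- \frac{1}{583}\right)\right) = 43 \cdot \frac{571}{583} = \frac{24553}{583}$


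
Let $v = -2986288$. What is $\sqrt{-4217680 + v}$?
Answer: $8 i \sqrt{112562} \approx 2684.0 i$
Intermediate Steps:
$\sqrt{-4217680 + v} = \sqrt{-4217680 - 2986288} = \sqrt{-7203968} = 8 i \sqrt{112562}$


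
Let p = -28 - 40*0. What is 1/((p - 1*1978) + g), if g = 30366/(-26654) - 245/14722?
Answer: -196200094/393804177805 ≈ -0.00049822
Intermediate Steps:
p = -28 (p = -28 + 0 = -28)
g = -226789241/196200094 (g = 30366*(-1/26654) - 245*1/14722 = -15183/13327 - 245/14722 = -226789241/196200094 ≈ -1.1559)
1/((p - 1*1978) + g) = 1/((-28 - 1*1978) - 226789241/196200094) = 1/((-28 - 1978) - 226789241/196200094) = 1/(-2006 - 226789241/196200094) = 1/(-393804177805/196200094) = -196200094/393804177805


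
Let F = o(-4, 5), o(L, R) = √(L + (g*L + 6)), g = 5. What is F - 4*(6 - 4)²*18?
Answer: -288 + 3*I*√2 ≈ -288.0 + 4.2426*I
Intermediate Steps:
o(L, R) = √(6 + 6*L) (o(L, R) = √(L + (5*L + 6)) = √(L + (6 + 5*L)) = √(6 + 6*L))
F = 3*I*√2 (F = √(6 + 6*(-4)) = √(6 - 24) = √(-18) = 3*I*√2 ≈ 4.2426*I)
F - 4*(6 - 4)²*18 = 3*I*√2 - 4*(6 - 4)²*18 = 3*I*√2 - 4*2²*18 = 3*I*√2 - 16*18 = 3*I*√2 - 4*72 = 3*I*√2 - 288 = -288 + 3*I*√2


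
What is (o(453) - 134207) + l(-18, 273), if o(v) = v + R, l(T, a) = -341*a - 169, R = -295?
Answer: -227311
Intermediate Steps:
l(T, a) = -169 - 341*a
o(v) = -295 + v (o(v) = v - 295 = -295 + v)
(o(453) - 134207) + l(-18, 273) = ((-295 + 453) - 134207) + (-169 - 341*273) = (158 - 134207) + (-169 - 93093) = -134049 - 93262 = -227311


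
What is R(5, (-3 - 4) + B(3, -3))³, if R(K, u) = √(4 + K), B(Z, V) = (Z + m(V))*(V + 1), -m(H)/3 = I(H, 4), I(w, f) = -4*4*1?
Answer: 27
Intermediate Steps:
I(w, f) = -16 (I(w, f) = -16*1 = -16)
m(H) = 48 (m(H) = -3*(-16) = 48)
B(Z, V) = (1 + V)*(48 + Z) (B(Z, V) = (Z + 48)*(V + 1) = (48 + Z)*(1 + V) = (1 + V)*(48 + Z))
R(5, (-3 - 4) + B(3, -3))³ = (√(4 + 5))³ = (√9)³ = 3³ = 27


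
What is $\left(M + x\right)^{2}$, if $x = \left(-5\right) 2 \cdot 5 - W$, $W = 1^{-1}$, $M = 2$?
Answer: $2401$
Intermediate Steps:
$W = 1$
$x = -51$ ($x = \left(-5\right) 2 \cdot 5 - 1 = \left(-10\right) 5 - 1 = -50 - 1 = -51$)
$\left(M + x\right)^{2} = \left(2 - 51\right)^{2} = \left(-49\right)^{2} = 2401$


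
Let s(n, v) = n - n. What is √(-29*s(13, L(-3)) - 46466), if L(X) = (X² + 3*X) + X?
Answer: I*√46466 ≈ 215.56*I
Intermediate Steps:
L(X) = X² + 4*X
s(n, v) = 0
√(-29*s(13, L(-3)) - 46466) = √(-29*0 - 46466) = √(0 - 46466) = √(-46466) = I*√46466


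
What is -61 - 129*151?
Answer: -19540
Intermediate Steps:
-61 - 129*151 = -61 - 19479 = -19540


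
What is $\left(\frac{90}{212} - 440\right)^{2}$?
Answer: $\frac{2171094025}{11236} \approx 1.9323 \cdot 10^{5}$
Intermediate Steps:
$\left(\frac{90}{212} - 440\right)^{2} = \left(90 \cdot \frac{1}{212} - 440\right)^{2} = \left(\frac{45}{106} - 440\right)^{2} = \left(- \frac{46595}{106}\right)^{2} = \frac{2171094025}{11236}$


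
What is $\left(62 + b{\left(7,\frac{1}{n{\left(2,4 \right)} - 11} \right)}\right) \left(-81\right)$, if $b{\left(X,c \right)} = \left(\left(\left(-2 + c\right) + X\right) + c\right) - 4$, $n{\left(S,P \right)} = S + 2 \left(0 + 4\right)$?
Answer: $-4941$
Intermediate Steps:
$n{\left(S,P \right)} = 8 + S$ ($n{\left(S,P \right)} = S + 2 \cdot 4 = S + 8 = 8 + S$)
$b{\left(X,c \right)} = -6 + X + 2 c$ ($b{\left(X,c \right)} = \left(\left(-2 + X + c\right) + c\right) - 4 = \left(-2 + X + 2 c\right) - 4 = -6 + X + 2 c$)
$\left(62 + b{\left(7,\frac{1}{n{\left(2,4 \right)} - 11} \right)}\right) \left(-81\right) = \left(62 + \left(-6 + 7 + \frac{2}{\left(8 + 2\right) - 11}\right)\right) \left(-81\right) = \left(62 + \left(-6 + 7 + \frac{2}{10 - 11}\right)\right) \left(-81\right) = \left(62 + \left(-6 + 7 + \frac{2}{-1}\right)\right) \left(-81\right) = \left(62 + \left(-6 + 7 + 2 \left(-1\right)\right)\right) \left(-81\right) = \left(62 - 1\right) \left(-81\right) = 61 \left(-81\right) = -4941$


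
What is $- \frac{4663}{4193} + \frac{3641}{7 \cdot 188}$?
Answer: $\frac{1304315}{788284} \approx 1.6546$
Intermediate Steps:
$- \frac{4663}{4193} + \frac{3641}{7 \cdot 188} = \left(-4663\right) \frac{1}{4193} + \frac{3641}{1316} = - \frac{4663}{4193} + 3641 \cdot \frac{1}{1316} = - \frac{4663}{4193} + \frac{3641}{1316} = \frac{1304315}{788284}$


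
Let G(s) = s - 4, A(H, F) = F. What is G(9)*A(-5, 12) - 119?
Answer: -59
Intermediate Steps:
G(s) = -4 + s
G(9)*A(-5, 12) - 119 = (-4 + 9)*12 - 119 = 5*12 - 119 = 60 - 119 = -59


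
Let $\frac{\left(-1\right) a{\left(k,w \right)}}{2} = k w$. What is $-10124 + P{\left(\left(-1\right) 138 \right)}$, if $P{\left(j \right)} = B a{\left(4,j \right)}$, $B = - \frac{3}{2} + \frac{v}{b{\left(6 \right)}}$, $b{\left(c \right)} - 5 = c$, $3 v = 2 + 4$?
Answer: $- \frac{127372}{11} \approx -11579.0$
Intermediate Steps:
$v = 2$ ($v = \frac{2 + 4}{3} = \frac{1}{3} \cdot 6 = 2$)
$b{\left(c \right)} = 5 + c$
$a{\left(k,w \right)} = - 2 k w$
$B = - \frac{29}{22}$ ($B = - \frac{3}{2} + \frac{2}{5 + 6} = \left(-3\right) \frac{1}{2} + \frac{2}{11} = - \frac{3}{2} + 2 \cdot \frac{1}{11} = - \frac{3}{2} + \frac{2}{11} = - \frac{29}{22} \approx -1.3182$)
$P{\left(j \right)} = \frac{116 j}{11}$ ($P{\left(j \right)} = - \frac{29 \left(\left(-2\right) 4 j\right)}{22} = - \frac{29 \left(- 8 j\right)}{22} = \frac{116 j}{11}$)
$-10124 + P{\left(\left(-1\right) 138 \right)} = -10124 + \frac{116 \left(\left(-1\right) 138\right)}{11} = -10124 + \frac{116}{11} \left(-138\right) = -10124 - \frac{16008}{11} = - \frac{127372}{11}$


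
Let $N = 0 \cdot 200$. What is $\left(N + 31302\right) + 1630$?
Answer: $32932$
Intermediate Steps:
$N = 0$
$\left(N + 31302\right) + 1630 = \left(0 + 31302\right) + 1630 = 31302 + 1630 = 32932$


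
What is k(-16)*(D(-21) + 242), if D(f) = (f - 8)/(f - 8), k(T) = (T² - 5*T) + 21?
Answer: 86751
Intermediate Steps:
k(T) = 21 + T² - 5*T
D(f) = 1 (D(f) = (-8 + f)/(-8 + f) = 1)
k(-16)*(D(-21) + 242) = (21 + (-16)² - 5*(-16))*(1 + 242) = (21 + 256 + 80)*243 = 357*243 = 86751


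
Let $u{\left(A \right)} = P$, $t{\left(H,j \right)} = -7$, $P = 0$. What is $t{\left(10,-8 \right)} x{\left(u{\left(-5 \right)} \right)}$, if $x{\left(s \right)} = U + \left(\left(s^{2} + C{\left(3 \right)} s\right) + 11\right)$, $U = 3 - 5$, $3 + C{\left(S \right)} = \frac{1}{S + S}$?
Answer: $-63$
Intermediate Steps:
$u{\left(A \right)} = 0$
$C{\left(S \right)} = -3 + \frac{1}{2 S}$ ($C{\left(S \right)} = -3 + \frac{1}{S + S} = -3 + \frac{1}{2 S}$)
$U = -2$ ($U = 3 - 5 = -2$)
$x{\left(s \right)} = 9 + s^{2} - \frac{17 s}{6}$ ($x{\left(s \right)} = -2 + \left(\left(s^{2} + \left(-3 + \frac{1}{2 \cdot 3}\right) s\right) + 11\right) = -2 + \left(\left(s^{2} + \left(-3 + \frac{1}{2} \cdot \frac{1}{3}\right) s\right) + 11\right) = -2 + \left(\left(s^{2} + \left(-3 + \frac{1}{6}\right) s\right) + 11\right) = -2 + \left(\left(s^{2} - \frac{17 s}{6}\right) + 11\right) = -2 + \left(11 + s^{2} - \frac{17 s}{6}\right) = 9 + s^{2} - \frac{17 s}{6}$)
$t{\left(10,-8 \right)} x{\left(u{\left(-5 \right)} \right)} = - 7 \left(9 + 0^{2} - 0\right) = - 7 \left(9 + 0 + 0\right) = \left(-7\right) 9 = -63$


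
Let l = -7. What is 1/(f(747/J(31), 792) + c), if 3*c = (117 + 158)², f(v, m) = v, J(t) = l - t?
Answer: 114/2871509 ≈ 3.9700e-5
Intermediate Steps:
J(t) = -7 - t
c = 75625/3 (c = (117 + 158)²/3 = (⅓)*275² = (⅓)*75625 = 75625/3 ≈ 25208.)
1/(f(747/J(31), 792) + c) = 1/(747/(-7 - 1*31) + 75625/3) = 1/(747/(-7 - 31) + 75625/3) = 1/(747/(-38) + 75625/3) = 1/(747*(-1/38) + 75625/3) = 1/(-747/38 + 75625/3) = 1/(2871509/114) = 114/2871509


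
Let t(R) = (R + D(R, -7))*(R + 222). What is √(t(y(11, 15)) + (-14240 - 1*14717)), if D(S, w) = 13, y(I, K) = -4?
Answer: I*√26995 ≈ 164.3*I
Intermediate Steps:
t(R) = (13 + R)*(222 + R) (t(R) = (R + 13)*(R + 222) = (13 + R)*(222 + R))
√(t(y(11, 15)) + (-14240 - 1*14717)) = √((2886 + (-4)² + 235*(-4)) + (-14240 - 1*14717)) = √((2886 + 16 - 940) + (-14240 - 14717)) = √(1962 - 28957) = √(-26995) = I*√26995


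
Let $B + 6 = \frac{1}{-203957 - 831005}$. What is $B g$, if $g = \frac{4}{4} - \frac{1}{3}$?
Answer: $- \frac{6209773}{1552443} \approx -4.0$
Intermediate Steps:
$B = - \frac{6209773}{1034962}$ ($B = -6 + \frac{1}{-203957 - 831005} = -6 + \frac{1}{-1034962} = -6 - \frac{1}{1034962} = - \frac{6209773}{1034962} \approx -6.0$)
$g = \frac{2}{3}$ ($g = 4 \cdot \frac{1}{4} - \frac{1}{3} = 1 - \frac{1}{3} = \frac{2}{3} \approx 0.66667$)
$B g = \left(- \frac{6209773}{1034962}\right) \frac{2}{3} = - \frac{6209773}{1552443}$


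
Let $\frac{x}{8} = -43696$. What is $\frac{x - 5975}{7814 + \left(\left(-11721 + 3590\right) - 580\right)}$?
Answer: $\frac{355543}{897} \approx 396.37$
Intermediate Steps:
$x = -349568$ ($x = 8 \left(-43696\right) = -349568$)
$\frac{x - 5975}{7814 + \left(\left(-11721 + 3590\right) - 580\right)} = \frac{-349568 - 5975}{7814 + \left(\left(-11721 + 3590\right) - 580\right)} = - \frac{355543}{7814 - 8711} = - \frac{355543}{-897} = \left(-355543\right) \left(- \frac{1}{897}\right) = \frac{355543}{897}$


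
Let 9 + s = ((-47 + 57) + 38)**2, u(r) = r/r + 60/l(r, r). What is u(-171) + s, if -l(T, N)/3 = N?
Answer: 392636/171 ≈ 2296.1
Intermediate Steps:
l(T, N) = -3*N
u(r) = 1 - 20/r (u(r) = r/r + 60/((-3*r)) = 1 + 60*(-1/(3*r)) = 1 - 20/r)
s = 2295 (s = -9 + ((-47 + 57) + 38)**2 = -9 + (10 + 38)**2 = -9 + 48**2 = -9 + 2304 = 2295)
u(-171) + s = (-20 - 171)/(-171) + 2295 = -1/171*(-191) + 2295 = 191/171 + 2295 = 392636/171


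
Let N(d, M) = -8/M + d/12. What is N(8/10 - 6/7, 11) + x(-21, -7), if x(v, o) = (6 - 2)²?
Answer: 35269/2310 ≈ 15.268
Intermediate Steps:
x(v, o) = 16 (x(v, o) = 4² = 16)
N(d, M) = -8/M + d/12 (N(d, M) = -8/M + d*(1/12) = -8/M + d/12)
N(8/10 - 6/7, 11) + x(-21, -7) = (-8/11 + (8/10 - 6/7)/12) + 16 = (-8*1/11 + (8*(⅒) - 6*⅐)/12) + 16 = (-8/11 + (⅘ - 6/7)/12) + 16 = (-8/11 + (1/12)*(-2/35)) + 16 = (-8/11 - 1/210) + 16 = -1691/2310 + 16 = 35269/2310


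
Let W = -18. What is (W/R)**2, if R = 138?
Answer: 9/529 ≈ 0.017013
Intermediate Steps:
(W/R)**2 = (-18/138)**2 = (-18*1/138)**2 = (-3/23)**2 = 9/529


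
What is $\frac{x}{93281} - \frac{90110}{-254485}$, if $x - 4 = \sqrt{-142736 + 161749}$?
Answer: $\frac{1681313770}{4747723057} + \frac{\sqrt{19013}}{93281} \approx 0.35561$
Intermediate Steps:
$x = 4 + \sqrt{19013}$ ($x = 4 + \sqrt{-142736 + 161749} = 4 + \sqrt{19013} \approx 141.89$)
$\frac{x}{93281} - \frac{90110}{-254485} = \frac{4 + \sqrt{19013}}{93281} - \frac{90110}{-254485} = \left(4 + \sqrt{19013}\right) \frac{1}{93281} - - \frac{18022}{50897} = \left(\frac{4}{93281} + \frac{\sqrt{19013}}{93281}\right) + \frac{18022}{50897} = \frac{1681313770}{4747723057} + \frac{\sqrt{19013}}{93281}$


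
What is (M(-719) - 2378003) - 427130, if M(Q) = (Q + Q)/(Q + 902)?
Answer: -513340777/183 ≈ -2.8051e+6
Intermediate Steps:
M(Q) = 2*Q/(902 + Q) (M(Q) = (2*Q)/(902 + Q) = 2*Q/(902 + Q))
(M(-719) - 2378003) - 427130 = (2*(-719)/(902 - 719) - 2378003) - 427130 = (2*(-719)/183 - 2378003) - 427130 = (2*(-719)*(1/183) - 2378003) - 427130 = (-1438/183 - 2378003) - 427130 = -435175987/183 - 427130 = -513340777/183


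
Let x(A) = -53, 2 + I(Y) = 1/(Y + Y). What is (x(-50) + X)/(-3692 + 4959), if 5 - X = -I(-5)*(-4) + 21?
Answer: -303/6335 ≈ -0.047830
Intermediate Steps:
I(Y) = -2 + 1/(2*Y) (I(Y) = -2 + 1/(Y + Y) = -2 + 1/(2*Y))
X = -38/5 (X = 5 - (-(-2 + (½)/(-5))*(-4) + 21) = 5 - (-(-2 + (½)*(-⅕))*(-4) + 21) = 5 - (-(-2 - ⅒)*(-4) + 21) = 5 - (-1*(-21/10)*(-4) + 21) = 5 - ((21/10)*(-4) + 21) = 5 - (-42/5 + 21) = 5 - 1*63/5 = 5 - 63/5 = -38/5 ≈ -7.6000)
(x(-50) + X)/(-3692 + 4959) = (-53 - 38/5)/(-3692 + 4959) = -303/5/1267 = -303/5*1/1267 = -303/6335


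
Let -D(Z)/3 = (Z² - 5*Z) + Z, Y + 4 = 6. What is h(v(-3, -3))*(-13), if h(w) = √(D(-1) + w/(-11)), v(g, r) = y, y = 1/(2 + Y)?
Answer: -13*I*√7271/22 ≈ -50.387*I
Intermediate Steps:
Y = 2 (Y = -4 + 6 = 2)
D(Z) = -3*Z² + 12*Z (D(Z) = -3*((Z² - 5*Z) + Z) = -3*(Z² - 4*Z) = -3*Z² + 12*Z)
y = ¼ (y = 1/(2 + 2) = 1/4 = ¼ ≈ 0.25000)
v(g, r) = ¼
h(w) = √(-15 - w/11) (h(w) = √(3*(-1)*(4 - 1*(-1)) + w/(-11)) = √(3*(-1)*(4 + 1) + w*(-1/11)) = √(3*(-1)*5 - w/11) = √(-15 - w/11))
h(v(-3, -3))*(-13) = (√(-1815 - 11*¼)/11)*(-13) = (√(-1815 - 11/4)/11)*(-13) = (√(-7271/4)/11)*(-13) = ((I*√7271/2)/11)*(-13) = (I*√7271/22)*(-13) = -13*I*√7271/22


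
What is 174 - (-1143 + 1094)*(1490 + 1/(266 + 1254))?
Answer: 111239729/1520 ≈ 73184.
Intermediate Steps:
174 - (-1143 + 1094)*(1490 + 1/(266 + 1254)) = 174 - (-49)*(1490 + 1/1520) = 174 - (-49)*2264801/1520 = 174 - 1*(-110975249/1520) = 174 + 110975249/1520 = 111239729/1520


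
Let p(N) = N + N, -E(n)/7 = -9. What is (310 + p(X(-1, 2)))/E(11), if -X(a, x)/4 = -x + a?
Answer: 334/63 ≈ 5.3016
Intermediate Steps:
E(n) = 63 (E(n) = -7*(-9) = 63)
X(a, x) = -4*a + 4*x (X(a, x) = -4*(-x + a) = -4*(a - x) = -4*a + 4*x)
p(N) = 2*N
(310 + p(X(-1, 2)))/E(11) = (310 + 2*(-4*(-1) + 4*2))/63 = (310 + 2*(4 + 8))*(1/63) = (310 + 2*12)*(1/63) = (310 + 24)*(1/63) = 334*(1/63) = 334/63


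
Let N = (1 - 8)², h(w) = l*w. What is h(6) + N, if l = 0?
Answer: 49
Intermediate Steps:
h(w) = 0 (h(w) = 0*w = 0)
N = 49 (N = (-7)² = 49)
h(6) + N = 0 + 49 = 49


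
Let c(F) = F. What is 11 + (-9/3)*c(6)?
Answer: -7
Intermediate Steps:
11 + (-9/3)*c(6) = 11 - 9/3*6 = 11 - 9*⅓*6 = 11 - 3*6 = 11 - 18 = -7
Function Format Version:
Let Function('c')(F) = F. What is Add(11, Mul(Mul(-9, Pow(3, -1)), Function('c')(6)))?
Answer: -7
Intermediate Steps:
Add(11, Mul(Mul(-9, Pow(3, -1)), Function('c')(6))) = Add(11, Mul(Mul(-9, Pow(3, -1)), 6)) = Add(11, Mul(Mul(-9, Rational(1, 3)), 6)) = Add(11, Mul(-3, 6)) = Add(11, -18) = -7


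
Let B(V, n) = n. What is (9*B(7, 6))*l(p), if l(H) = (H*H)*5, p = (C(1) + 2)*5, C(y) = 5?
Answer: 330750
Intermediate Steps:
p = 35 (p = (5 + 2)*5 = 7*5 = 35)
l(H) = 5*H**2 (l(H) = H**2*5 = 5*H**2)
(9*B(7, 6))*l(p) = (9*6)*(5*35**2) = 54*(5*1225) = 54*6125 = 330750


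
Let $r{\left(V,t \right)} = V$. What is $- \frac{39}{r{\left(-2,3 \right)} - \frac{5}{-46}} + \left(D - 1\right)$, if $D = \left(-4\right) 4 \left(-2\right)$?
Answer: $\frac{1497}{29} \approx 51.621$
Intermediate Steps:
$D = 32$ ($D = \left(-16\right) \left(-2\right) = 32$)
$- \frac{39}{r{\left(-2,3 \right)} - \frac{5}{-46}} + \left(D - 1\right) = - \frac{39}{-2 - \frac{5}{-46}} + \left(32 - 1\right) = - \frac{39}{-2 - - \frac{5}{46}} + 31 = - \frac{39}{-2 + \frac{5}{46}} + 31 = - \frac{39}{- \frac{87}{46}} + 31 = \left(-39\right) \left(- \frac{46}{87}\right) + 31 = \frac{598}{29} + 31 = \frac{1497}{29}$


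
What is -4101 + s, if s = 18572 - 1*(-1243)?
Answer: 15714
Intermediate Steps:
s = 19815 (s = 18572 + 1243 = 19815)
-4101 + s = -4101 + 19815 = 15714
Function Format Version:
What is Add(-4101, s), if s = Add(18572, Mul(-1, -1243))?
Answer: 15714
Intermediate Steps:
s = 19815 (s = Add(18572, 1243) = 19815)
Add(-4101, s) = Add(-4101, 19815) = 15714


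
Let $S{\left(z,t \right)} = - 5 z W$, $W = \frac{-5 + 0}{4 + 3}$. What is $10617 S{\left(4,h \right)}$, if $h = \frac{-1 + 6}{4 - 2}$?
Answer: $\frac{1061700}{7} \approx 1.5167 \cdot 10^{5}$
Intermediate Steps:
$W = - \frac{5}{7} \approx -0.71429$
$h = \frac{5}{2} \approx 2.5$
$S{\left(z,t \right)} = \frac{25 z}{7}$ ($S{\left(z,t \right)} = - 5 z \left(- \frac{5}{7}\right) = \frac{25 z}{7}$)
$10617 S{\left(4,h \right)} = 10617 \cdot \frac{25}{7} \cdot 4 = 10617 \cdot \frac{100}{7} = \frac{1061700}{7}$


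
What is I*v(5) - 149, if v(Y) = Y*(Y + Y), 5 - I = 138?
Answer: -6799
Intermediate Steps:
I = -133 (I = 5 - 1*138 = 5 - 138 = -133)
v(Y) = 2*Y² (v(Y) = Y*(2*Y) = 2*Y²)
I*v(5) - 149 = -266*5² - 149 = -266*25 - 149 = -133*50 - 149 = -6650 - 149 = -6799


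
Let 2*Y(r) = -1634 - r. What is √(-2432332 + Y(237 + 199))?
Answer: I*√2433367 ≈ 1559.9*I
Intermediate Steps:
Y(r) = -817 - r/2 (Y(r) = (-1634 - r)/2 = -817 - r/2)
√(-2432332 + Y(237 + 199)) = √(-2432332 + (-817 - (237 + 199)/2)) = √(-2432332 + (-817 - ½*436)) = √(-2432332 + (-817 - 218)) = √(-2432332 - 1035) = √(-2433367) = I*√2433367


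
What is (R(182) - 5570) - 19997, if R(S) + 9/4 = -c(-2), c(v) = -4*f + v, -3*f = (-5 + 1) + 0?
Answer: -306743/12 ≈ -25562.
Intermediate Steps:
f = 4/3 (f = -((-5 + 1) + 0)/3 = -(-4 + 0)/3 = -1/3*(-4) = 4/3 ≈ 1.3333)
c(v) = -16/3 + v (c(v) = -4*4/3 + v = -16/3 + v)
R(S) = 61/12 (R(S) = -9/4 - (-16/3 - 2) = -9/4 - 1*(-22/3) = -9/4 + 22/3 = 61/12)
(R(182) - 5570) - 19997 = (61/12 - 5570) - 19997 = -66779/12 - 19997 = -306743/12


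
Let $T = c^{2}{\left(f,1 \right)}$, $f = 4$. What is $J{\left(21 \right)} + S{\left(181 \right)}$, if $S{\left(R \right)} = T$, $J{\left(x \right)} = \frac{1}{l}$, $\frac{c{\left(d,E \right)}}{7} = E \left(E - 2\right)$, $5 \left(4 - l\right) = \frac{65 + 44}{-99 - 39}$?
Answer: $\frac{141271}{2869} \approx 49.24$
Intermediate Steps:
$l = \frac{2869}{690}$ ($l = 4 - \frac{\left(65 + 44\right) \frac{1}{-99 - 39}}{5} = 4 - \frac{109 \frac{1}{-138}}{5} = 4 - \frac{109 \left(- \frac{1}{138}\right)}{5} = 4 - - \frac{109}{690} = 4 + \frac{109}{690} = \frac{2869}{690} \approx 4.158$)
$c{\left(d,E \right)} = 7 E \left(-2 + E\right)$ ($c{\left(d,E \right)} = 7 E \left(E - 2\right) = 7 E \left(-2 + E\right)$)
$J{\left(x \right)} = \frac{690}{2869}$ ($J{\left(x \right)} = \frac{1}{\frac{2869}{690}} = \frac{690}{2869}$)
$T = 49$ ($T = \left(7 \cdot 1 \left(-2 + 1\right)\right)^{2} = \left(7 \cdot 1 \left(-1\right)\right)^{2} = \left(-7\right)^{2} = 49$)
$S{\left(R \right)} = 49$
$J{\left(21 \right)} + S{\left(181 \right)} = \frac{690}{2869} + 49 = \frac{141271}{2869}$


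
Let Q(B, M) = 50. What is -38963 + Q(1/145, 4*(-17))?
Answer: -38913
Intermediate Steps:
-38963 + Q(1/145, 4*(-17)) = -38963 + 50 = -38913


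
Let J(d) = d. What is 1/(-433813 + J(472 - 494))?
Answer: -1/433835 ≈ -2.3050e-6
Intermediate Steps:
1/(-433813 + J(472 - 494)) = 1/(-433813 + (472 - 494)) = 1/(-433813 - 22) = 1/(-433835) = -1/433835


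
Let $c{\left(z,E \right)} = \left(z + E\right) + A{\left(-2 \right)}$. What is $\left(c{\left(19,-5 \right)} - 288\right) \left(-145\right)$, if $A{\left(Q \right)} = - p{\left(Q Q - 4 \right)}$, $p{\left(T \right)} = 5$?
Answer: $40455$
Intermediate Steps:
$A{\left(Q \right)} = -5$ ($A{\left(Q \right)} = \left(-1\right) 5 = -5$)
$c{\left(z,E \right)} = -5 + E + z$ ($c{\left(z,E \right)} = \left(z + E\right) - 5 = \left(E + z\right) - 5 = -5 + E + z$)
$\left(c{\left(19,-5 \right)} - 288\right) \left(-145\right) = \left(\left(-5 - 5 + 19\right) - 288\right) \left(-145\right) = \left(9 - 288\right) \left(-145\right) = \left(-279\right) \left(-145\right) = 40455$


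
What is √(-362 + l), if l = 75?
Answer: I*√287 ≈ 16.941*I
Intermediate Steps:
√(-362 + l) = √(-362 + 75) = √(-287) = I*√287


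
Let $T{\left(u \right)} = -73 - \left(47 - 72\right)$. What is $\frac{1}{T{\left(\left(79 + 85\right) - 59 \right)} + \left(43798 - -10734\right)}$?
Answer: $\frac{1}{54484} \approx 1.8354 \cdot 10^{-5}$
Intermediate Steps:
$T{\left(u \right)} = -48$ ($T{\left(u \right)} = -73 - -25 = -73 + 25 = -48$)
$\frac{1}{T{\left(\left(79 + 85\right) - 59 \right)} + \left(43798 - -10734\right)} = \frac{1}{-48 + \left(43798 - -10734\right)} = \frac{1}{-48 + \left(43798 + 10734\right)} = \frac{1}{-48 + 54532} = \frac{1}{54484}$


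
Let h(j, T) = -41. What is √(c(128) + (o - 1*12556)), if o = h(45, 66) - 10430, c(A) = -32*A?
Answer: I*√27123 ≈ 164.69*I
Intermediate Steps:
o = -10471 (o = -41 - 10430 = -10471)
√(c(128) + (o - 1*12556)) = √(-32*128 + (-10471 - 1*12556)) = √(-4096 + (-10471 - 12556)) = √(-4096 - 23027) = √(-27123) = I*√27123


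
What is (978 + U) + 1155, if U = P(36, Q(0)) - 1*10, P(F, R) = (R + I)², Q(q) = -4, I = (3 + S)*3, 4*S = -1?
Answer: 34257/16 ≈ 2141.1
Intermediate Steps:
S = -¼ (S = (¼)*(-1) = -¼ ≈ -0.25000)
I = 33/4 (I = (3 - ¼)*3 = (11/4)*3 = 33/4 ≈ 8.2500)
P(F, R) = (33/4 + R)² (P(F, R) = (R + 33/4)² = (33/4 + R)²)
U = 129/16 (U = (33 + 4*(-4))²/16 - 1*10 = (33 - 16)²/16 - 10 = (1/16)*17² - 10 = (1/16)*289 - 10 = 289/16 - 10 = 129/16 ≈ 8.0625)
(978 + U) + 1155 = (978 + 129/16) + 1155 = 15777/16 + 1155 = 34257/16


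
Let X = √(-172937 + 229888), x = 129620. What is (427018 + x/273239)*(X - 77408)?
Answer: -9031818436170176/273239 + 116678100922*√56951/273239 ≈ -3.2953e+10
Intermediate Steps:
X = √56951 ≈ 238.64
(427018 + x/273239)*(X - 77408) = (427018 + 129620/273239)*(√56951 - 77408) = (427018 + 129620*(1/273239))*(-77408 + √56951) = (427018 + 129620/273239)*(-77408 + √56951) = 116678100922*(-77408 + √56951)/273239 = -9031818436170176/273239 + 116678100922*√56951/273239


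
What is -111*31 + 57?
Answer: -3384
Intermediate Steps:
-111*31 + 57 = -3441 + 57 = -3384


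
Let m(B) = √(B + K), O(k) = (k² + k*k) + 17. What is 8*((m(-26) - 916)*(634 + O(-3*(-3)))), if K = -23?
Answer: -5957664 + 45528*I ≈ -5.9577e+6 + 45528.0*I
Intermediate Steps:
O(k) = 17 + 2*k² (O(k) = (k² + k²) + 17 = 2*k² + 17 = 17 + 2*k²)
m(B) = √(-23 + B) (m(B) = √(B - 23) = √(-23 + B))
8*((m(-26) - 916)*(634 + O(-3*(-3)))) = 8*((√(-23 - 26) - 916)*(634 + (17 + 2*(-3*(-3))²))) = 8*((√(-49) - 916)*(634 + (17 + 2*9²))) = 8*((7*I - 916)*(634 + (17 + 2*81))) = 8*((-916 + 7*I)*(634 + (17 + 162))) = 8*((-916 + 7*I)*(634 + 179)) = 8*((-916 + 7*I)*813) = 8*(-744708 + 5691*I) = -5957664 + 45528*I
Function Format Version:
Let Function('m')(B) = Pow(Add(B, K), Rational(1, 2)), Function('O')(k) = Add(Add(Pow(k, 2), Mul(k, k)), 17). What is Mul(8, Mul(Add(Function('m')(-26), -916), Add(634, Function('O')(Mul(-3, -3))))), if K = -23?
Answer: Add(-5957664, Mul(45528, I)) ≈ Add(-5.9577e+6, Mul(45528., I))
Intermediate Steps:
Function('O')(k) = Add(17, Mul(2, Pow(k, 2))) (Function('O')(k) = Add(Add(Pow(k, 2), Pow(k, 2)), 17) = Add(Mul(2, Pow(k, 2)), 17) = Add(17, Mul(2, Pow(k, 2))))
Function('m')(B) = Pow(Add(-23, B), Rational(1, 2)) (Function('m')(B) = Pow(Add(B, -23), Rational(1, 2)) = Pow(Add(-23, B), Rational(1, 2)))
Mul(8, Mul(Add(Function('m')(-26), -916), Add(634, Function('O')(Mul(-3, -3))))) = Mul(8, Mul(Add(Pow(Add(-23, -26), Rational(1, 2)), -916), Add(634, Add(17, Mul(2, Pow(Mul(-3, -3), 2)))))) = Mul(8, Mul(Add(Pow(-49, Rational(1, 2)), -916), Add(634, Add(17, Mul(2, Pow(9, 2)))))) = Mul(8, Mul(Add(Mul(7, I), -916), Add(634, Add(17, Mul(2, 81))))) = Mul(8, Mul(Add(-916, Mul(7, I)), Add(634, Add(17, 162)))) = Mul(8, Mul(Add(-916, Mul(7, I)), Add(634, 179))) = Mul(8, Mul(Add(-916, Mul(7, I)), 813)) = Mul(8, Add(-744708, Mul(5691, I))) = Add(-5957664, Mul(45528, I))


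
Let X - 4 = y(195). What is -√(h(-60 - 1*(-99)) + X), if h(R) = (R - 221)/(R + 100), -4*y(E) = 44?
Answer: -I*√160545/139 ≈ -2.8826*I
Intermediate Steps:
y(E) = -11 (y(E) = -¼*44 = -11)
X = -7 (X = 4 - 11 = -7)
h(R) = (-221 + R)/(100 + R)
-√(h(-60 - 1*(-99)) + X) = -√((-221 + (-60 - 1*(-99)))/(100 + (-60 - 1*(-99))) - 7) = -√((-221 + (-60 + 99))/(100 + (-60 + 99)) - 7) = -√((-221 + 39)/(100 + 39) - 7) = -√(-182/139 - 7) = -√(-1155/139) = -I*√160545/139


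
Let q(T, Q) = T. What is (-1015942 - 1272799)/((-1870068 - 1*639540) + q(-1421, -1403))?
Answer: 2288741/2511029 ≈ 0.91148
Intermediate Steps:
(-1015942 - 1272799)/((-1870068 - 1*639540) + q(-1421, -1403)) = (-1015942 - 1272799)/((-1870068 - 1*639540) - 1421) = -2288741/((-1870068 - 639540) - 1421) = -2288741/(-2509608 - 1421) = -2288741/(-2511029) = -2288741*(-1/2511029) = 2288741/2511029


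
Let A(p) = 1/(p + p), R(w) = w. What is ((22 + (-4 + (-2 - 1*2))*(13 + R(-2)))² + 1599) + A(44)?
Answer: 524041/88 ≈ 5955.0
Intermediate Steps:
A(p) = 1/(2*p)
((22 + (-4 + (-2 - 1*2))*(13 + R(-2)))² + 1599) + A(44) = ((22 + (-4 + (-2 - 1*2))*(13 - 2))² + 1599) + (½)/44 = ((22 + (-4 + (-2 - 2))*11)² + 1599) + (½)*(1/44) = ((22 + (-4 - 4)*11)² + 1599) + 1/88 = ((22 - 8*11)² + 1599) + 1/88 = ((22 - 88)² + 1599) + 1/88 = ((-66)² + 1599) + 1/88 = (4356 + 1599) + 1/88 = 5955 + 1/88 = 524041/88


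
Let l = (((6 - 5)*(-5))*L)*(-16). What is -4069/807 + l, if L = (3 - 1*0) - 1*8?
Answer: -326869/807 ≈ -405.04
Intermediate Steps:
L = -5 (L = (3 + 0) - 8 = 3 - 8 = -5)
l = -400 (l = (((6 - 5)*(-5))*(-5))*(-16) = ((1*(-5))*(-5))*(-16) = -5*(-5)*(-16) = 25*(-16) = -400)
-4069/807 + l = -4069/807 - 400 = -326869/807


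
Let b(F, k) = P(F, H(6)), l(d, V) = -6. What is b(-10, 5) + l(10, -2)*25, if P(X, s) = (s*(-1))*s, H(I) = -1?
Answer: -151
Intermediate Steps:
P(X, s) = -s² (P(X, s) = (-s)*s = -s²)
b(F, k) = -1 (b(F, k) = -1*(-1)² = -1*1 = -1)
b(-10, 5) + l(10, -2)*25 = -1 - 6*25 = -1 - 150 = -151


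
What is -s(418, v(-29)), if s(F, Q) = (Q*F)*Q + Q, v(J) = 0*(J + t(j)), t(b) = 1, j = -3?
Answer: 0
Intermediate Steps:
v(J) = 0 (v(J) = 0*(J + 1) = 0*(1 + J) = 0)
s(F, Q) = Q + F*Q² (s(F, Q) = (F*Q)*Q + Q = F*Q² + Q = Q + F*Q²)
-s(418, v(-29)) = -0*(1 + 418*0) = -0*(1 + 0) = -0 = -1*0 = 0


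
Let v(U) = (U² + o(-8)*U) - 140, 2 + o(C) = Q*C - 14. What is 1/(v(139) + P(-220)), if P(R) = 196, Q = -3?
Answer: 1/20489 ≈ 4.8807e-5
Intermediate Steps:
o(C) = -16 - 3*C (o(C) = -2 + (-3*C - 14) = -2 + (-14 - 3*C) = -16 - 3*C)
v(U) = -140 + U² + 8*U (v(U) = (U² + (-16 - 3*(-8))*U) - 140 = (U² + (-16 + 24)*U) - 140 = (U² + 8*U) - 140 = -140 + U² + 8*U)
1/(v(139) + P(-220)) = 1/((-140 + 139² + 8*139) + 196) = 1/((-140 + 19321 + 1112) + 196) = 1/(20293 + 196) = 1/20489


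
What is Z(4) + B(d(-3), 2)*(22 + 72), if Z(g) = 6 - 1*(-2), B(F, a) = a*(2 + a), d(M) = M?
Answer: 760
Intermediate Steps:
Z(g) = 8 (Z(g) = 6 + 2 = 8)
Z(4) + B(d(-3), 2)*(22 + 72) = 8 + (2*(2 + 2))*(22 + 72) = 8 + (2*4)*94 = 8 + 8*94 = 8 + 752 = 760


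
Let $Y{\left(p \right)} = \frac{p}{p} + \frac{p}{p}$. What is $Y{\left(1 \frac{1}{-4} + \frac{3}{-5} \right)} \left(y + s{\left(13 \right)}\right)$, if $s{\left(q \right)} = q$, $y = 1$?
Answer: $28$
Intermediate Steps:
$Y{\left(p \right)} = 2$ ($Y{\left(p \right)} = 1 + 1 = 2$)
$Y{\left(1 \frac{1}{-4} + \frac{3}{-5} \right)} \left(y + s{\left(13 \right)}\right) = 2 \left(1 + 13\right) = 2 \cdot 14 = 28$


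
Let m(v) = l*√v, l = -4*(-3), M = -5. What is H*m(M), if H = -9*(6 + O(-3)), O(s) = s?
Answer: -324*I*√5 ≈ -724.49*I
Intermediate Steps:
l = 12
m(v) = 12*√v
H = -27 (H = -9*(6 - 3) = -9*3 = -27)
H*m(M) = -324*√(-5) = -324*I*√5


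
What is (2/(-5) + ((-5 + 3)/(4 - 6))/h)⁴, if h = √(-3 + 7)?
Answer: 1/10000 ≈ 0.00010000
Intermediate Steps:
h = 2 (h = √4 = 2)
(2/(-5) + ((-5 + 3)/(4 - 6))/h)⁴ = (2/(-5) + ((-5 + 3)/(4 - 6))/2)⁴ = (2*(-⅕) - 2/(-2)*(½))⁴ = (-⅖ - 2*(-½)*(½))⁴ = (-⅖ + 1*(½))⁴ = (-⅖ + ½)⁴ = (⅒)⁴ = 1/10000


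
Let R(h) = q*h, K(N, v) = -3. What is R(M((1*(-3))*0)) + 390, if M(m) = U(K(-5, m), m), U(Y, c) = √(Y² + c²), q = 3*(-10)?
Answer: 300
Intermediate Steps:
q = -30
M(m) = √(9 + m²) (M(m) = √((-3)² + m²) = √(9 + m²))
R(h) = -30*h
R(M((1*(-3))*0)) + 390 = -30*√(9 + ((1*(-3))*0)²) + 390 = -30*√(9 + (-3*0)²) + 390 = -30*√(9 + 0²) + 390 = -30*√(9 + 0) + 390 = -30*√9 + 390 = -30*3 + 390 = -90 + 390 = 300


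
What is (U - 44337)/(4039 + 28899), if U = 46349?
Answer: 1006/16469 ≈ 0.061084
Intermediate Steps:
(U - 44337)/(4039 + 28899) = (46349 - 44337)/(4039 + 28899) = 2012/32938 = 2012*(1/32938) = 1006/16469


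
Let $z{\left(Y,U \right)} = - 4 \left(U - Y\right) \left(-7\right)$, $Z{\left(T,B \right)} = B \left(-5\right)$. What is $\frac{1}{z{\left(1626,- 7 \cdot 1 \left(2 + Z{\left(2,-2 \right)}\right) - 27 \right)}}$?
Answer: $- \frac{1}{48636} \approx -2.0561 \cdot 10^{-5}$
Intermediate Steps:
$Z{\left(T,B \right)} = - 5 B$
$z{\left(Y,U \right)} = - 28 Y + 28 U$ ($z{\left(Y,U \right)} = \left(- 4 U + 4 Y\right) \left(-7\right) = - 28 Y + 28 U$)
$\frac{1}{z{\left(1626,- 7 \cdot 1 \left(2 + Z{\left(2,-2 \right)}\right) - 27 \right)}} = \frac{1}{\left(-28\right) 1626 + 28 \left(- 7 \cdot 1 \left(2 - -10\right) - 27\right)} = \frac{1}{-45528 + 28 \left(- 7 \cdot 1 \left(2 + 10\right) - 27\right)} = \frac{1}{-45528 + 28 \left(- 7 \cdot 1 \cdot 12 - 27\right)} = \frac{1}{-45528 + 28 \left(\left(-7\right) 12 - 27\right)} = \frac{1}{-45528 + 28 \left(-84 - 27\right)} = \frac{1}{-45528 + 28 \left(-111\right)} = \frac{1}{-45528 - 3108} = \frac{1}{-48636} = - \frac{1}{48636}$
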